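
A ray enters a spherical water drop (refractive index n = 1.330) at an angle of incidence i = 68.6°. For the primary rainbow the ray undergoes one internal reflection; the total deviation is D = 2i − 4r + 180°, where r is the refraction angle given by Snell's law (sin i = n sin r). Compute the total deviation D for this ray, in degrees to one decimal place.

139.5°

sin r = sin 68.6° / 1.330 = 0.9311/1.330 = 0.7000; r = 44.43°.
D = 2·68.6° − 4·44.43° + 180° = 137.20° − 177.72° + 180° = 139.48°.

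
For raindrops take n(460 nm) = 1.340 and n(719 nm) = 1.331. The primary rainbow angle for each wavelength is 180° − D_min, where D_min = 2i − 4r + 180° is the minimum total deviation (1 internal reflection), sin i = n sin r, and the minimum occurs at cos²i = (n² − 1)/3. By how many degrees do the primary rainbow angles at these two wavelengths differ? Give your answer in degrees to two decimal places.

1.30°

At 460 nm (n = 1.340): cos²i = 0.26520 → i = 59.004°, r = 39.770°, D_min = 138.929°, rainbow angle = 41.071°.
At 719 nm (n = 1.331): cos²i = 0.25719 → i = 59.527°, r = 40.356°, D_min = 137.630°, rainbow angle = 42.370°.
Angular width = |41.071° − 42.370°| = 1.299°.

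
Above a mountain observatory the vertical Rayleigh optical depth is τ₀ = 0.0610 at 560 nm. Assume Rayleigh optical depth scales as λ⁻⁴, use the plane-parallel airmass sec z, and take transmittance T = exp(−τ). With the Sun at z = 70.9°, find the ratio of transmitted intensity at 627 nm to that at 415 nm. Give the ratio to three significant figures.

Airmass: sec 70.9° = 3.0561.
τ(627 nm) = 0.0610 × (560/627)⁴ × 3.0561 = 0.0610 × 0.6363 × 3.0561 = 0.1186.
τ(415 nm) = 0.0610 × (560/415)⁴ × 3.0561 = 0.0610 × 3.3156 × 3.0561 = 0.6181.
T(627)/T(415) = exp(τ_B − τ_A) = exp(0.4995) = 1.6478.

1.65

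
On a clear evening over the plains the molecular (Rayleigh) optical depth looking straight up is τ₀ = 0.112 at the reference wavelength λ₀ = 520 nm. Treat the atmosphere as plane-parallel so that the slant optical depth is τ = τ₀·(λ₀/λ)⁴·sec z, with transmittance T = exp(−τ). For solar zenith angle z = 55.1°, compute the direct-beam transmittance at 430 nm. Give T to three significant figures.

sec 55.1° = 1.7478.
τ = 0.112 × (520/430)⁴ × 1.7478 = 0.112 × 2.1386 × 1.7478 = 0.4186.
T = exp(−0.4186) = 0.6579.

0.658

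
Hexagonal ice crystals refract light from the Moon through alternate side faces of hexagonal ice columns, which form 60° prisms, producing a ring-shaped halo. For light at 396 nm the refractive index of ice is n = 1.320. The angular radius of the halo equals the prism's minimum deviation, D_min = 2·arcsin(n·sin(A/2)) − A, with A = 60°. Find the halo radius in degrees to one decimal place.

n·sin(A/2) = 1.320 × sin 30° = 1.320 × 0.5000 = 0.6600.
D_min = 2·arcsin(0.6600) − 60° = 2 × 41.300° − 60° = 22.600°.

22.6°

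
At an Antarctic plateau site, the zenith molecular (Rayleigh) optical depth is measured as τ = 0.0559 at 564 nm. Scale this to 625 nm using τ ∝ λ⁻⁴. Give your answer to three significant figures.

τ(625 nm) = τ(564 nm) × (564/625)⁴ = 0.0559 × (0.9024)⁴ = 0.0559 × 0.6631 = 0.0371.

0.0371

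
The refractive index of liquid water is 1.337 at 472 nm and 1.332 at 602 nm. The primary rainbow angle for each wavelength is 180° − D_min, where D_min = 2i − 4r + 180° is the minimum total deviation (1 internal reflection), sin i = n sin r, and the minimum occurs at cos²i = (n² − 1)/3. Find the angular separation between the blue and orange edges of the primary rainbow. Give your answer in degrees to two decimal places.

At 472 nm (n = 1.337): cos²i = 0.26252 → i = 59.178°, r = 39.964°, D_min = 138.500°, rainbow angle = 41.500°.
At 602 nm (n = 1.332): cos²i = 0.25807 → i = 59.469°, r = 40.290°, D_min = 137.776°, rainbow angle = 42.224°.
Angular width = |41.500° − 42.224°| = 0.724°.

0.72°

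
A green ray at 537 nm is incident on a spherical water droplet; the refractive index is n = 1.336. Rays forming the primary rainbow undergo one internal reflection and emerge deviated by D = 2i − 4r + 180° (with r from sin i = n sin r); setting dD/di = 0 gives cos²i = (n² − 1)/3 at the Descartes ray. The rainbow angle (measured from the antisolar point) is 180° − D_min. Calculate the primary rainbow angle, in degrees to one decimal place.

41.6°

cos²i = (1.78490 − 1)/3 = 0.26163; i = arccos(0.51150) = 59.236°.
sin r = sin 59.236°/1.336 = 0.64318; r = 40.029°.
D_min = 2·59.236° − 4·40.029° + 180° = 138.356°.
Rainbow angle = 180° − D_min = 41.644°.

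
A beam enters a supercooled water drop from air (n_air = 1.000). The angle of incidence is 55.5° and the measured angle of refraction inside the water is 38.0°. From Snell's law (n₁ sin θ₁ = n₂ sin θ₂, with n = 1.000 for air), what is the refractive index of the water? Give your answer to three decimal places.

1.339

n = sin θ_i / sin θ_r = sin 55.5° / sin 38.0° = 0.8241 / 0.6157 = 1.3386.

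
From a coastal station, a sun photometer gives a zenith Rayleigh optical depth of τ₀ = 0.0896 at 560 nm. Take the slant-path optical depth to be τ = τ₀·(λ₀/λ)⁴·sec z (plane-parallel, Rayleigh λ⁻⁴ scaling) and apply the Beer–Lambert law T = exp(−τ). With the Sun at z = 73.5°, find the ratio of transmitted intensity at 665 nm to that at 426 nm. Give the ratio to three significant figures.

Airmass: sec 73.5° = 3.5209.
τ(665 nm) = 0.0896 × (560/665)⁴ × 3.5209 = 0.0896 × 0.5029 × 3.5209 = 0.1586.
τ(426 nm) = 0.0896 × (560/426)⁴ × 3.5209 = 0.0896 × 2.9862 × 3.5209 = 0.9421.
T(665)/T(426) = exp(τ_B − τ_A) = exp(0.7834) = 2.1889.

2.19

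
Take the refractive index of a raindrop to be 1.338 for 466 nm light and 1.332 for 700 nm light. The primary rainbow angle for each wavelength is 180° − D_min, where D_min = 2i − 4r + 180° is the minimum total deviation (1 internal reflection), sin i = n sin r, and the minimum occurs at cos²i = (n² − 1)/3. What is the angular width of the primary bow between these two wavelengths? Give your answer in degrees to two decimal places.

At 466 nm (n = 1.338): cos²i = 0.26341 → i = 59.120°, r = 39.899°, D_min = 138.643°, rainbow angle = 41.357°.
At 700 nm (n = 1.332): cos²i = 0.25807 → i = 59.469°, r = 40.290°, D_min = 137.776°, rainbow angle = 42.224°.
Angular width = |41.357° − 42.224°| = 0.867°.

0.87°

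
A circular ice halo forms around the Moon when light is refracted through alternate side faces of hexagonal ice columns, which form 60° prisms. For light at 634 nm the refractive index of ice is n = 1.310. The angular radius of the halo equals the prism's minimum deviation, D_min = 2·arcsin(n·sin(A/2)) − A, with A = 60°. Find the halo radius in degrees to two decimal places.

n·sin(A/2) = 1.310 × sin 30° = 1.310 × 0.5000 = 0.6550.
D_min = 2·arcsin(0.6550) − 60° = 2 × 40.920° − 60° = 21.839°.

21.84°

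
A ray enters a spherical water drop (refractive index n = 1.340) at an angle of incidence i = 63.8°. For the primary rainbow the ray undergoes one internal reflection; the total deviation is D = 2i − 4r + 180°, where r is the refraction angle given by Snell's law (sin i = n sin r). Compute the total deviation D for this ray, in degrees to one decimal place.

139.5°

sin r = sin 63.8° / 1.340 = 0.8973/1.340 = 0.6696; r = 42.04°.
D = 2·63.8° − 4·42.04° + 180° = 127.60° − 168.14° + 180° = 139.46°.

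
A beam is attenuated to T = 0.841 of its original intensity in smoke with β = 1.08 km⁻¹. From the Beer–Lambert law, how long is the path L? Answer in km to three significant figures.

Beer–Lambert: T = exp(−βL) ⇒ L = −ln(T)/β = −ln(0.841)/1.08 = 0.1732/1.08 = 0.1603 km.

0.160 km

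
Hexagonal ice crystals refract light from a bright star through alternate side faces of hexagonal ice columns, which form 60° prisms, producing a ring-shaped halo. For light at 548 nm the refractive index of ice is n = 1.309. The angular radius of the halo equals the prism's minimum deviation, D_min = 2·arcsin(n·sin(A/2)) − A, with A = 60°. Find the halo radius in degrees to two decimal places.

21.76°

n·sin(A/2) = 1.309 × sin 30° = 1.309 × 0.5000 = 0.6545.
D_min = 2·arcsin(0.6545) − 60° = 2 × 40.882° − 60° = 21.763°.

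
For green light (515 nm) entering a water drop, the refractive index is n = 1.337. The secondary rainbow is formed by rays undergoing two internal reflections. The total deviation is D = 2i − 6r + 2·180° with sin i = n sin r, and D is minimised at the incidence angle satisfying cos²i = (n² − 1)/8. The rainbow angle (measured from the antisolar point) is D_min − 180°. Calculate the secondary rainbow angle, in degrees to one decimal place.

51.9°

cos²i = (1.78757 − 1)/8 = 0.09845; i = arccos(0.31376) = 71.714°.
sin r = sin 71.714°/1.337 = 0.71017; r = 45.249°.
D_min = 2·71.714° − 6·45.249° + 360° = 231.934°.
Rainbow angle = D_min − 180° = 51.934°.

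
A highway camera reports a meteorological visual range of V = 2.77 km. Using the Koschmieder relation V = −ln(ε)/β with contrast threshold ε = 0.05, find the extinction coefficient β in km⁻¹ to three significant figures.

β = −ln(0.05) / V = 2.996 / 2.77 = 1.0815 km⁻¹.

1.08 km⁻¹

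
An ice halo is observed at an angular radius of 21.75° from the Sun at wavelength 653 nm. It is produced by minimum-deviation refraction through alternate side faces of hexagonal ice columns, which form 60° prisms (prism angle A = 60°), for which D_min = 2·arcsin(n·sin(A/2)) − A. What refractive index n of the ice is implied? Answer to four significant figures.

Rearranging: n = sin((D_min + A)/2) / sin(A/2).
(D_min + A)/2 = (21.75° + 60°)/2 = 40.875°.
n = sin 40.875° / sin 30° = 0.6544 / 0.5000 = 1.3088.

1.309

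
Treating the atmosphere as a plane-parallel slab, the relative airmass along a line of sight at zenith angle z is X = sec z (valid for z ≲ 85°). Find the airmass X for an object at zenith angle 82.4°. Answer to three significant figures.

X = sec z = 1/cos 82.4° = 1/0.1323 = 7.5611.

7.56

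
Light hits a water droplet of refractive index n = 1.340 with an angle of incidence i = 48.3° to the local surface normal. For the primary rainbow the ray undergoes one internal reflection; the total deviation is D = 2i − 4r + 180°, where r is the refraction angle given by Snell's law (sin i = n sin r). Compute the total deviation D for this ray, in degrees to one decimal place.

141.2°

sin r = sin 48.3° / 1.340 = 0.7466/1.340 = 0.5572; r = 33.86°.
D = 2·48.3° − 4·33.86° + 180° = 96.60° − 135.45° + 180° = 141.15°.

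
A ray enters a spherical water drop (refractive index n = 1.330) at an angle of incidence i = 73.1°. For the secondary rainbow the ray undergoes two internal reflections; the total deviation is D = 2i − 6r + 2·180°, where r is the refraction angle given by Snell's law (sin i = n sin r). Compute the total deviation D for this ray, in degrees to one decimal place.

sin r = sin 73.1° / 1.330 = 0.9568/1.330 = 0.7194; r = 46.01°.
D = 2·73.1° − 6·46.01° + 2·180° = 146.20° − 276.03° + 360° = 230.17°.

230.2°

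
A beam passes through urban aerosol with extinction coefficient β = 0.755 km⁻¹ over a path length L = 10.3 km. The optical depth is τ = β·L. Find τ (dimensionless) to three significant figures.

τ = β·L = 0.755 × 10.3 = 7.7765.

7.78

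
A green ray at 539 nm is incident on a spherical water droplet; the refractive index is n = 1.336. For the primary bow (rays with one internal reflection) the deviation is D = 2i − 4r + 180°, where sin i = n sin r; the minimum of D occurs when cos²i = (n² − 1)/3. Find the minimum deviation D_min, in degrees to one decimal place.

138.4°

cos²i = (1.78490 − 1)/3 = 0.26163; i = arccos(0.51150) = 59.236°.
sin r = sin 59.236°/1.336 = 0.64318; r = 40.029°.
D_min = 2·59.236° − 4·40.029° + 180° = 138.356°.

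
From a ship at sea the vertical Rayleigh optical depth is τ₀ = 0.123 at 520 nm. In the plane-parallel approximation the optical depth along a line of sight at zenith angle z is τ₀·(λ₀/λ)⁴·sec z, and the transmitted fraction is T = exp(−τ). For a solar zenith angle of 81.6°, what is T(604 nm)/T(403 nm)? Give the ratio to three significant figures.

6.50

Airmass: sec 81.6° = 6.8454.
τ(604 nm) = 0.123 × (520/604)⁴ × 6.8454 = 0.123 × 0.5494 × 6.8454 = 0.4626.
τ(403 nm) = 0.123 × (520/403)⁴ × 6.8454 = 0.123 × 2.7720 × 6.8454 = 2.3340.
T(604)/T(403) = exp(τ_B − τ_A) = exp(1.8714) = 6.4975.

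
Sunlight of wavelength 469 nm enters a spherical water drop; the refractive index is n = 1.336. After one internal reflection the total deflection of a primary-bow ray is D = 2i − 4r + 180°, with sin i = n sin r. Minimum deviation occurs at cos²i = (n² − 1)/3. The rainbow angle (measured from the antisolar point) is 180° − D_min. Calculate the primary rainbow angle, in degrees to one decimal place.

cos²i = (1.78490 − 1)/3 = 0.26163; i = arccos(0.51150) = 59.236°.
sin r = sin 59.236°/1.336 = 0.64318; r = 40.029°.
D_min = 2·59.236° − 4·40.029° + 180° = 138.356°.
Rainbow angle = 180° − D_min = 41.644°.

41.6°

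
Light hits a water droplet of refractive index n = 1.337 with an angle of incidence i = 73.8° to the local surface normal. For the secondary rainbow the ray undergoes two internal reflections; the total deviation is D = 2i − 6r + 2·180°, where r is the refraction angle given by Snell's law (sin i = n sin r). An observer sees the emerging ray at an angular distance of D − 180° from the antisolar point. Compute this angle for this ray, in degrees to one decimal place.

52.1°

sin r = sin 73.8° / 1.337 = 0.9603/1.337 = 0.7182; r = 45.91°.
D = 2·73.8° − 6·45.91° + 2·180° = 147.60° − 275.46° + 360° = 232.14°.
Angle from antisolar point = D − 180° = 52.14°.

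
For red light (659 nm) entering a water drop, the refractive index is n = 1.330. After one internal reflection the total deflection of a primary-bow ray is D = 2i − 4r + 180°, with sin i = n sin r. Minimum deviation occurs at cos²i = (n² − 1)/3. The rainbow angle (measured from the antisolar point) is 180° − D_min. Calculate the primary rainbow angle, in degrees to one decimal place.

cos²i = (1.76890 − 1)/3 = 0.25630; i = arccos(0.50626) = 59.585°.
sin r = sin 59.585°/1.330 = 0.64841; r = 40.422°.
D_min = 2·59.585° − 4·40.422° + 180° = 137.484°.
Rainbow angle = 180° − D_min = 42.516°.

42.5°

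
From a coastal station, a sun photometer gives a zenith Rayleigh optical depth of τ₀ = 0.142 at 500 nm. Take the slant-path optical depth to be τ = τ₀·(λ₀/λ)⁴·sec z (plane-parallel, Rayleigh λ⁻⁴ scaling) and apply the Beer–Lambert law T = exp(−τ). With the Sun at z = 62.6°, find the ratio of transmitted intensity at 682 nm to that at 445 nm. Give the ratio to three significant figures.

1.50

Airmass: sec 62.6° = 2.1730.
τ(682 nm) = 0.142 × (500/682)⁴ × 2.1730 = 0.142 × 0.2889 × 2.1730 = 0.0891.
τ(445 nm) = 0.142 × (500/445)⁴ × 2.1730 = 0.142 × 1.5938 × 2.1730 = 0.4918.
T(682)/T(445) = exp(τ_B − τ_A) = exp(0.4027) = 1.4958.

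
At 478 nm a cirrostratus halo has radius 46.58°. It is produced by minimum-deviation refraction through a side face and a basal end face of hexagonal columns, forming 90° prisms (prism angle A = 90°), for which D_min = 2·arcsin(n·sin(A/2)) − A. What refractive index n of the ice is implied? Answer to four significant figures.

1.314

Rearranging: n = sin((D_min + A)/2) / sin(A/2).
(D_min + A)/2 = (46.58° + 90°)/2 = 68.290°.
n = sin 68.290° / sin 45° = 0.9291 / 0.7071 = 1.3139.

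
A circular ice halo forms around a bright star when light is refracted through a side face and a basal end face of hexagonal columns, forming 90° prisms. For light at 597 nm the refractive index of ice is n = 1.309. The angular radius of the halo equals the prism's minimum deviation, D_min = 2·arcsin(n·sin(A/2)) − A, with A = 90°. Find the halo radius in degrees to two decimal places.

45.52°

n·sin(A/2) = 1.309 × sin 45° = 1.309 × 0.7071 = 0.9256.
D_min = 2·arcsin(0.9256) − 90° = 2 × 67.759° − 90° = 45.519°.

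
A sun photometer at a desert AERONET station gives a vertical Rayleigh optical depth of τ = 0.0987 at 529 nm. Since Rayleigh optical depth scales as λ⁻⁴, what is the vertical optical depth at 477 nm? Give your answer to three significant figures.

τ(477 nm) = τ(529 nm) × (529/477)⁴ = 0.0987 × (1.1090)⁴ = 0.0987 × 1.5127 = 0.1493.

0.149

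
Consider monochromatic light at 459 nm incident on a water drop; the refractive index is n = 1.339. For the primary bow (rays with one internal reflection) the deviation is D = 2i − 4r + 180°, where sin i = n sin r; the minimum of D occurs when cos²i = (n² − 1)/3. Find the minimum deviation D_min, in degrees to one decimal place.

138.8°

cos²i = (1.79292 − 1)/3 = 0.26431; i = arccos(0.51411) = 59.062°.
sin r = sin 59.062°/1.339 = 0.64057; r = 39.834°.
D_min = 2·59.062° − 4·39.834° + 180° = 138.786°.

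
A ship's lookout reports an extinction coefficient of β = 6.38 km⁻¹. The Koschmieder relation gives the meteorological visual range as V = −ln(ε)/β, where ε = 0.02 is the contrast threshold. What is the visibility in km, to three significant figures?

V = −ln(0.02) / 6.38 = 3.912 / 6.38 = 0.6132 km.

0.613 km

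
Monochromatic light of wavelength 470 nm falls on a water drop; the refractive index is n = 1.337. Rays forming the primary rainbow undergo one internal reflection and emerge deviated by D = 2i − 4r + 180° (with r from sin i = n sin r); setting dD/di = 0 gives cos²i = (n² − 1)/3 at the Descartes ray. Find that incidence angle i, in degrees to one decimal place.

cos²i = (1.337² − 1)/3 = (1.78757 − 1)/3 = 0.26252.
cos i = 0.51237, so i = 59.178°.

59.2°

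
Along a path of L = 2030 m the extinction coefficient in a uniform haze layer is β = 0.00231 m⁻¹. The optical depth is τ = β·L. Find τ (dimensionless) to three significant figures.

4.69

τ = β·L = 0.00231 × 2030 = 4.6893.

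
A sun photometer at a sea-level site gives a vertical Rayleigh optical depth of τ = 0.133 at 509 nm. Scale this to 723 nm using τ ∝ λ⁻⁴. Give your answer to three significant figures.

τ(723 nm) = τ(509 nm) × (509/723)⁴ = 0.133 × (0.7040)⁴ = 0.133 × 0.2457 = 0.0327.

0.0327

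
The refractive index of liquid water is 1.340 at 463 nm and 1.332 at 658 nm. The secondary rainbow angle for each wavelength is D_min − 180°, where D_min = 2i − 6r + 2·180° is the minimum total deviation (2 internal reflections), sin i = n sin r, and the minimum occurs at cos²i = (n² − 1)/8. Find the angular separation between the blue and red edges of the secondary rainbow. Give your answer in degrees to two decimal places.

At 463 nm (n = 1.340): cos²i = 0.09945 → i = 71.618°, r = 45.088°, D_min = 232.709°, rainbow angle = 52.709°.
At 658 nm (n = 1.332): cos²i = 0.09678 → i = 71.875°, r = 45.520°, D_min = 230.628°, rainbow angle = 50.628°.
Angular width = |52.709° − 50.628°| = 2.080°.

2.08°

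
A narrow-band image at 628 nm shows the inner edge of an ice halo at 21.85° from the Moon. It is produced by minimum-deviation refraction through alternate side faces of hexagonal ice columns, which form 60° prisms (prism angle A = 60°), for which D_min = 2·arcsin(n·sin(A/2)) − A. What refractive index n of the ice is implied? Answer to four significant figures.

Rearranging: n = sin((D_min + A)/2) / sin(A/2).
(D_min + A)/2 = (21.85° + 60°)/2 = 40.925°.
n = sin 40.925° / sin 30° = 0.6551 / 0.5000 = 1.3101.

1.310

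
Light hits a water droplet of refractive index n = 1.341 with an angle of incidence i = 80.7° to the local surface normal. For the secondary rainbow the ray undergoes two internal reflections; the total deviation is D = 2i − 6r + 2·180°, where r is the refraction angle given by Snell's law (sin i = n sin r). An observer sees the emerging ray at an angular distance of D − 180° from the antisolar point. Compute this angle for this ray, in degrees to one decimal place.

sin r = sin 80.7° / 1.341 = 0.9869/1.341 = 0.7359; r = 47.38°.
D = 2·80.7° − 6·47.38° + 2·180° = 161.40° − 284.31° + 360° = 237.09°.
Angle from antisolar point = D − 180° = 57.09°.

57.1°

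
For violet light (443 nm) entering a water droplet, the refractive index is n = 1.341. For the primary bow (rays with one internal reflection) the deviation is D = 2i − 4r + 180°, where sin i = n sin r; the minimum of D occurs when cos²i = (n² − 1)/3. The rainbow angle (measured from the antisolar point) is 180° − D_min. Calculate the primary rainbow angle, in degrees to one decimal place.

40.9°

cos²i = (1.79828 − 1)/3 = 0.26609; i = arccos(0.51584) = 58.946°.
sin r = sin 58.946°/1.341 = 0.63884; r = 39.705°.
D_min = 2·58.946° − 4·39.705° + 180° = 139.071°.
Rainbow angle = 180° − D_min = 40.929°.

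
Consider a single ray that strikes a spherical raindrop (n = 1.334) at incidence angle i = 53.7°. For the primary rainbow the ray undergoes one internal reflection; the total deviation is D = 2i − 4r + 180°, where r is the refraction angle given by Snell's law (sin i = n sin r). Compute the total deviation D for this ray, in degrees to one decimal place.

sin r = sin 53.7° / 1.334 = 0.8059/1.334 = 0.6041; r = 37.17°.
D = 2·53.7° − 4·37.17° + 180° = 107.40° − 148.67° + 180° = 138.73°.

138.7°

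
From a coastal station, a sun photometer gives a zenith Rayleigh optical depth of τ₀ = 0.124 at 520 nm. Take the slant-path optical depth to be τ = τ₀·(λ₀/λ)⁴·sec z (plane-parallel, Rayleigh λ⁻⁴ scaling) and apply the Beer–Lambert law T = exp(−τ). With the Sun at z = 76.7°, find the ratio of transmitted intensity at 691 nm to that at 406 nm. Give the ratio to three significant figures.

3.59

Airmass: sec 76.7° = 4.3469.
τ(691 nm) = 0.124 × (520/691)⁴ × 4.3469 = 0.124 × 0.3207 × 4.3469 = 0.1729.
τ(406 nm) = 0.124 × (520/406)⁴ × 4.3469 = 0.124 × 2.6910 × 4.3469 = 1.4505.
T(691)/T(406) = exp(τ_B − τ_A) = exp(1.2776) = 3.5880.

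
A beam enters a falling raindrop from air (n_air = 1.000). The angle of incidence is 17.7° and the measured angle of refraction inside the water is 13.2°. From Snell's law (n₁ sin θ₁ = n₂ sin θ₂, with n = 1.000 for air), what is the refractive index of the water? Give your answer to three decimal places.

1.331

n = sin θ_i / sin θ_r = sin 17.7° / sin 13.2° = 0.3040 / 0.2284 = 1.3314.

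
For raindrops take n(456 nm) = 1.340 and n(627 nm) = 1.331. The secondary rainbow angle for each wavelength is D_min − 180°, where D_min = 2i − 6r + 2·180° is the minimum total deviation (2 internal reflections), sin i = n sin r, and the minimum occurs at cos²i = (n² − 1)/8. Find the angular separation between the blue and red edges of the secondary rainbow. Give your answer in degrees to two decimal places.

2.34°

At 456 nm (n = 1.340): cos²i = 0.09945 → i = 71.618°, r = 45.088°, D_min = 232.709°, rainbow angle = 52.709°.
At 627 nm (n = 1.331): cos²i = 0.09645 → i = 71.907°, r = 45.575°, D_min = 230.365°, rainbow angle = 50.365°.
Angular width = |52.709° − 50.365°| = 2.344°.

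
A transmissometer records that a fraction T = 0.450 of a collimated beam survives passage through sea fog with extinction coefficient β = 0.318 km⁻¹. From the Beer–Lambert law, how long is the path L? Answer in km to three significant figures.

Beer–Lambert: T = exp(−βL) ⇒ L = −ln(T)/β = −ln(0.450)/0.318 = 0.7985/0.318 = 2.511 km.

2.51 km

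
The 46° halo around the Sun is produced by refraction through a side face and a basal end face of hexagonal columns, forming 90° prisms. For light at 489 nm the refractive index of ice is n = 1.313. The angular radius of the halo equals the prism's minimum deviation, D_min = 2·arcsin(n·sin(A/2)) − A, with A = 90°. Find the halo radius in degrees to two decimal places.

n·sin(A/2) = 1.313 × sin 45° = 1.313 × 0.7071 = 0.9284.
D_min = 2·arcsin(0.9284) − 90° = 2 × 68.192° − 90° = 46.383°.

46.38°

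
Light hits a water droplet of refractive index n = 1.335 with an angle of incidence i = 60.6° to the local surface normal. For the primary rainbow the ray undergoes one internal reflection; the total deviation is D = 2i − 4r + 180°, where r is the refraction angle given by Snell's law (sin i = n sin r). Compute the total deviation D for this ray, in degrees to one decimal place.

138.2°

sin r = sin 60.6° / 1.335 = 0.8712/1.335 = 0.6526; r = 40.74°.
D = 2·60.6° − 4·40.74° + 180° = 121.20° − 162.95° + 180° = 138.25°.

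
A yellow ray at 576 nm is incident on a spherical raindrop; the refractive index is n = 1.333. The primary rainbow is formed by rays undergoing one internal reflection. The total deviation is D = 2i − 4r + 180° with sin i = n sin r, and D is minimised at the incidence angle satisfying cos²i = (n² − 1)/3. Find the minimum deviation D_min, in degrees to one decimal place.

137.9°

cos²i = (1.77689 − 1)/3 = 0.25896; i = arccos(0.50888) = 59.410°.
sin r = sin 59.410°/1.333 = 0.64579; r = 40.225°.
D_min = 2·59.410° − 4·40.225° + 180° = 137.922°.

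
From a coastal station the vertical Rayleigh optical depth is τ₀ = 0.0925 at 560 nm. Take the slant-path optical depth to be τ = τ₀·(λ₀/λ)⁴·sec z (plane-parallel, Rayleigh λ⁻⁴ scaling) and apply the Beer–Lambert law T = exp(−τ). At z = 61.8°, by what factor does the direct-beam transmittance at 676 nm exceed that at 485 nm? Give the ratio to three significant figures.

1.29

Airmass: sec 61.8° = 2.1162.
τ(676 nm) = 0.0925 × (560/676)⁴ × 2.1162 = 0.0925 × 0.4709 × 2.1162 = 0.0922.
τ(485 nm) = 0.0925 × (560/485)⁴ × 2.1162 = 0.0925 × 1.7774 × 2.1162 = 0.3479.
T(676)/T(485) = exp(τ_B − τ_A) = exp(0.2557) = 1.2914.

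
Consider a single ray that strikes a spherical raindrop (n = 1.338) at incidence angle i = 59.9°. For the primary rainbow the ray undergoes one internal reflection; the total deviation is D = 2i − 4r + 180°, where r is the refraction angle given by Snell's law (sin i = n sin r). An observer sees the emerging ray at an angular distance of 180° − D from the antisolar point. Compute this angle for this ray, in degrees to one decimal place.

41.3°

sin r = sin 59.9° / 1.338 = 0.8652/1.338 = 0.6466; r = 40.29°.
D = 2·59.9° − 4·40.29° + 180° = 119.80° − 161.14° + 180° = 138.66°.
Angle from antisolar point = 180° − D = 41.34°.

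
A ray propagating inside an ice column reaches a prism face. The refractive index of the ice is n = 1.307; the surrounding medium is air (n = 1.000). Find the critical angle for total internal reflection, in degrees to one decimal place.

49.9°

sin θ_c = n_air / n = 1.000 / 1.307 = 0.7651.
θ_c = arcsin(0.7651) = 49.92°.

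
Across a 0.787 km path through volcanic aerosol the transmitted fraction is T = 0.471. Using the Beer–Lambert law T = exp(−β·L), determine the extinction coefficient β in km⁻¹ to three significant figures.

0.957 km⁻¹

Beer–Lambert: T = exp(−βL) ⇒ β = −ln(T)/L = −ln(0.471)/0.787 = 0.7529/0.787 = 0.9567 km⁻¹.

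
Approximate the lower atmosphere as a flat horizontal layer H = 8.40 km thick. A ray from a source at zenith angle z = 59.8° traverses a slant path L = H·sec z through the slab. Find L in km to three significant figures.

16.7 km

sec z = 1/cos 59.8° = 1.9880.
L = 8.40 × 1.9880 = 16.699 km.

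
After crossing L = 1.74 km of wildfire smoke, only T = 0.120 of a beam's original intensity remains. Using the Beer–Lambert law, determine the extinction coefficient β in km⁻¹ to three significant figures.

Beer–Lambert: T = exp(−βL) ⇒ β = −ln(T)/L = −ln(0.120)/1.74 = 2.1203/1.74 = 1.219 km⁻¹.

1.22 km⁻¹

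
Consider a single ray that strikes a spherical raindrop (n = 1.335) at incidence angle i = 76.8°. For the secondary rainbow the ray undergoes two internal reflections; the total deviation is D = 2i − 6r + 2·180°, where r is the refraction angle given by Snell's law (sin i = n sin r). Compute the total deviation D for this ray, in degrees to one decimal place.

sin r = sin 76.8° / 1.335 = 0.9736/1.335 = 0.7293; r = 46.83°.
D = 2·76.8° − 6·46.83° + 2·180° = 153.60° − 280.95° + 360° = 232.65°.

232.6°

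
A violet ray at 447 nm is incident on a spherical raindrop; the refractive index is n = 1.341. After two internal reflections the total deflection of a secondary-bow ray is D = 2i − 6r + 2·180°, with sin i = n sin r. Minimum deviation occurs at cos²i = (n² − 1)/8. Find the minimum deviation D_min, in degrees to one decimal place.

233.0°

cos²i = (1.79828 − 1)/8 = 0.09979; i = arccos(0.31589) = 71.586°.
sin r = sin 71.586°/1.341 = 0.70753; r = 45.034°.
D_min = 2·71.586° − 6·45.034° + 360° = 232.966°.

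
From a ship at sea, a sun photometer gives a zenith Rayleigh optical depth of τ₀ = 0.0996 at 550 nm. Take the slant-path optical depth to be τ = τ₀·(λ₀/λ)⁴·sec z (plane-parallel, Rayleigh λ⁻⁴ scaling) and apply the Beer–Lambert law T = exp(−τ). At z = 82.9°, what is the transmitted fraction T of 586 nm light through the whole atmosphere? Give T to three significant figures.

0.535

sec 82.9° = 8.0905.
τ = 0.0996 × (550/586)⁴ × 8.0905 = 0.0996 × 0.7760 × 8.0905 = 0.6253.
T = exp(−0.6253) = 0.5351.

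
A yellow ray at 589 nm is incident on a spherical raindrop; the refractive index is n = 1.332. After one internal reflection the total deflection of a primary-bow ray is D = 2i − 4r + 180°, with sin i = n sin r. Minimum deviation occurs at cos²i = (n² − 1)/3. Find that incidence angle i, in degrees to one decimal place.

59.5°

cos²i = (1.332² − 1)/3 = (1.77422 − 1)/3 = 0.25807.
cos i = 0.50801, so i = 59.469°.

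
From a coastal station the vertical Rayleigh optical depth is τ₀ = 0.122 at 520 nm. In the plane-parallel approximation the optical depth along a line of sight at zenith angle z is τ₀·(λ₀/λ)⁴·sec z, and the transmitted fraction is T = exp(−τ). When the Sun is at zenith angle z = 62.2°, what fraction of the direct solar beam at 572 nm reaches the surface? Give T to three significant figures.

sec 62.2° = 2.1441.
τ = 0.122 × (520/572)⁴ × 2.1441 = 0.122 × 0.6830 × 2.1441 = 0.1787.
T = exp(−0.1787) = 0.8364.

0.836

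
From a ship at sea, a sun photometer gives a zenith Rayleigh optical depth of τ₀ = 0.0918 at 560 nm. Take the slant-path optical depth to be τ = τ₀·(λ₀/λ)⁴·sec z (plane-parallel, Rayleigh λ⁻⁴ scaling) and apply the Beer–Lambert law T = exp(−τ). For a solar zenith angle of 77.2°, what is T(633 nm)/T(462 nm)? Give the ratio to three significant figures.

1.90

Airmass: sec 77.2° = 4.5137.
τ(633 nm) = 0.0918 × (560/633)⁴ × 4.5137 = 0.0918 × 0.6125 × 4.5137 = 0.2538.
τ(462 nm) = 0.0918 × (560/462)⁴ × 4.5137 = 0.0918 × 2.1587 × 4.5137 = 0.8945.
T(633)/T(462) = exp(τ_B − τ_A) = exp(0.6406) = 1.8977.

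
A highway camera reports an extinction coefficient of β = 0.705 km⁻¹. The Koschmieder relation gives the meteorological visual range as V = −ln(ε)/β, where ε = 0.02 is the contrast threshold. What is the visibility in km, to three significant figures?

V = −ln(0.02) / 0.705 = 3.912 / 0.705 = 5.5490 km.

5.55 km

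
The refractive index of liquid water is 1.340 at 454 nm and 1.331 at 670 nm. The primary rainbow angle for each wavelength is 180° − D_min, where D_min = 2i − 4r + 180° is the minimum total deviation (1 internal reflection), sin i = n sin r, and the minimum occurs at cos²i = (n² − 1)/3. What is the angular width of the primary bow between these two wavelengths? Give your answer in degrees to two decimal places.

1.30°

At 454 nm (n = 1.340): cos²i = 0.26520 → i = 59.004°, r = 39.770°, D_min = 138.929°, rainbow angle = 41.071°.
At 670 nm (n = 1.331): cos²i = 0.25719 → i = 59.527°, r = 40.356°, D_min = 137.630°, rainbow angle = 42.370°.
Angular width = |41.071° − 42.370°| = 1.299°.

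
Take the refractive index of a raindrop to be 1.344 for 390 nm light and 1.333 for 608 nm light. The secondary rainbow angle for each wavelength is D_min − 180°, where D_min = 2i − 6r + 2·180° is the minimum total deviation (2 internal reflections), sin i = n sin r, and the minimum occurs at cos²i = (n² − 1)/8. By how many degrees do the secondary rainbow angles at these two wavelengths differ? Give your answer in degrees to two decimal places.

At 390 nm (n = 1.344): cos²i = 0.10079 → i = 71.490°, r = 44.874°, D_min = 233.733°, rainbow angle = 53.733°.
At 608 nm (n = 1.333): cos²i = 0.09711 → i = 71.843°, r = 45.466°, D_min = 230.891°, rainbow angle = 50.891°.
Angular width = |53.733° − 50.891°| = 2.842°.

2.84°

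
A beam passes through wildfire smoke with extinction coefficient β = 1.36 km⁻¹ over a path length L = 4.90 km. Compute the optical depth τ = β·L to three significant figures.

6.66

τ = β·L = 1.36 × 4.90 = 6.6640.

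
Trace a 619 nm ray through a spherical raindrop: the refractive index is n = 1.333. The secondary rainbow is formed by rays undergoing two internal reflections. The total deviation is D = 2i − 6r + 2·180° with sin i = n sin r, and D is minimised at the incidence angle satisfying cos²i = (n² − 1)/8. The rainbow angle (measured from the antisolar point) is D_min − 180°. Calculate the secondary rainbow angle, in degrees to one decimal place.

cos²i = (1.77689 − 1)/8 = 0.09711; i = arccos(0.31163) = 71.843°.
sin r = sin 71.843°/1.333 = 0.71283; r = 45.466°.
D_min = 2·71.843° − 6·45.466° + 360° = 230.891°.
Rainbow angle = D_min − 180° = 50.891°.

50.9°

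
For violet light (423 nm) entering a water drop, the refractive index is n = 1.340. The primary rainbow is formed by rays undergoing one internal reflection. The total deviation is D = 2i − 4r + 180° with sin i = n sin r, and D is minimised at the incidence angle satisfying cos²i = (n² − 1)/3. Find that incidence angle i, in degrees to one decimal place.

cos²i = (1.340² − 1)/3 = (1.79560 − 1)/3 = 0.26520.
cos i = 0.51498, so i = 59.004°.

59.0°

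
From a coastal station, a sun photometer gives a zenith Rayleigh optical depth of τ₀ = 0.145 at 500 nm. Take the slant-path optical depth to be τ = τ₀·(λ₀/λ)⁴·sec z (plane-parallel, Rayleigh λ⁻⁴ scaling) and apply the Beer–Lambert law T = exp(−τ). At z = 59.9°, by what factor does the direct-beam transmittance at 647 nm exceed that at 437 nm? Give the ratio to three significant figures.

Airmass: sec 59.9° = 1.9940.
τ(647 nm) = 0.145 × (500/647)⁴ × 1.9940 = 0.145 × 0.3567 × 1.9940 = 0.1031.
τ(437 nm) = 0.145 × (500/437)⁴ × 1.9940 = 0.145 × 1.7138 × 1.9940 = 0.4955.
T(647)/T(437) = exp(τ_B − τ_A) = exp(0.3924) = 1.4805.

1.48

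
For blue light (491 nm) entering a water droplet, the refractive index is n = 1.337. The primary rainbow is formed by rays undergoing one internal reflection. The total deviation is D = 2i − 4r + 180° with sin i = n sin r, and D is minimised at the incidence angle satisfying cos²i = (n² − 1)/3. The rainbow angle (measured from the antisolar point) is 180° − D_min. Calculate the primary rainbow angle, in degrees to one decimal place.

cos²i = (1.78757 − 1)/3 = 0.26252; i = arccos(0.51237) = 59.178°.
sin r = sin 59.178°/1.337 = 0.64231; r = 39.964°.
D_min = 2·59.178° − 4·39.964° + 180° = 138.500°.
Rainbow angle = 180° − D_min = 41.500°.

41.5°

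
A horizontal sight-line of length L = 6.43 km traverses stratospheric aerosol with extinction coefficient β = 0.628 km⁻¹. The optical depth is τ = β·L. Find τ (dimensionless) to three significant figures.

τ = β·L = 0.628 × 6.43 = 4.0380.

4.04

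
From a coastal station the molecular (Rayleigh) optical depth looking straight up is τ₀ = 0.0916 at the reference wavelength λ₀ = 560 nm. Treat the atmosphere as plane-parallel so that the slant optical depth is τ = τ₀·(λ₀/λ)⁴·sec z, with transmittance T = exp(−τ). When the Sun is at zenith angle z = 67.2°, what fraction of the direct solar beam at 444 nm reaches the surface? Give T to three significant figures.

0.550

sec 67.2° = 2.5805.
τ = 0.0916 × (560/444)⁴ × 2.5805 = 0.0916 × 2.5306 × 2.5805 = 0.5982.
T = exp(−0.5982) = 0.5498.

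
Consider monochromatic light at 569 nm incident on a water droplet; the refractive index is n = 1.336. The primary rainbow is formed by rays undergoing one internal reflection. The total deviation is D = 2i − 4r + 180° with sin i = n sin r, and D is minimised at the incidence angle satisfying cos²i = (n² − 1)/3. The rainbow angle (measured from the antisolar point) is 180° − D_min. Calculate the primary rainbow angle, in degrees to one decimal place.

41.6°

cos²i = (1.78490 − 1)/3 = 0.26163; i = arccos(0.51150) = 59.236°.
sin r = sin 59.236°/1.336 = 0.64318; r = 40.029°.
D_min = 2·59.236° − 4·40.029° + 180° = 138.356°.
Rainbow angle = 180° − D_min = 41.644°.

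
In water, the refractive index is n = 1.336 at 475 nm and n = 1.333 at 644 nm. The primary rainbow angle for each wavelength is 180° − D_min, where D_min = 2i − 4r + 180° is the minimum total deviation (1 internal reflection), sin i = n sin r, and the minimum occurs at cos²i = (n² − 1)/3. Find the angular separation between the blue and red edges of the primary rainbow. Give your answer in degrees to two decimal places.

At 475 nm (n = 1.336): cos²i = 0.26163 → i = 59.236°, r = 40.029°, D_min = 138.356°, rainbow angle = 41.644°.
At 644 nm (n = 1.333): cos²i = 0.25896 → i = 59.410°, r = 40.225°, D_min = 137.922°, rainbow angle = 42.078°.
Angular width = |41.644° − 42.078°| = 0.434°.

0.43°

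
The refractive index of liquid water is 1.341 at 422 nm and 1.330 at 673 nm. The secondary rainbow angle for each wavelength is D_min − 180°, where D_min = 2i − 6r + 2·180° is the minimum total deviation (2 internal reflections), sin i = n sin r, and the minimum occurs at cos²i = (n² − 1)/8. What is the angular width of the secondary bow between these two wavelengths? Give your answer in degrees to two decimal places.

At 422 nm (n = 1.341): cos²i = 0.09979 → i = 71.586°, r = 45.034°, D_min = 232.966°, rainbow angle = 52.966°.
At 673 nm (n = 1.330): cos²i = 0.09611 → i = 71.940°, r = 45.630°, D_min = 230.101°, rainbow angle = 50.101°.
Angular width = |52.966° − 50.101°| = 2.865°.

2.86°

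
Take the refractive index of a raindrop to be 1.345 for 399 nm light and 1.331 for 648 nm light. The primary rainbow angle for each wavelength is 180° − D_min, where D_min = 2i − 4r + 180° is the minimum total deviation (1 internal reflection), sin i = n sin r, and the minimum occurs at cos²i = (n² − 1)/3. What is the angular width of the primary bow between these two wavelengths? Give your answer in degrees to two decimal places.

At 399 nm (n = 1.345): cos²i = 0.26967 → i = 58.715°, r = 39.448°, D_min = 139.635°, rainbow angle = 40.365°.
At 648 nm (n = 1.331): cos²i = 0.25719 → i = 59.527°, r = 40.356°, D_min = 137.630°, rainbow angle = 42.370°.
Angular width = |40.365° − 42.370°| = 2.005°.

2.01°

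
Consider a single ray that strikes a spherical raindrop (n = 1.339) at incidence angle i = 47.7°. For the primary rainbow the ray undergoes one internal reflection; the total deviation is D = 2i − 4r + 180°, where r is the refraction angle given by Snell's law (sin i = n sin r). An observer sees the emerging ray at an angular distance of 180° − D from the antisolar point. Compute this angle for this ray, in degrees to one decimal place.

sin r = sin 47.7° / 1.339 = 0.7396/1.339 = 0.5524; r = 33.53°.
D = 2·47.7° − 4·33.53° + 180° = 95.40° − 134.12° + 180° = 141.28°.
Angle from antisolar point = 180° − D = 38.72°.

38.7°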